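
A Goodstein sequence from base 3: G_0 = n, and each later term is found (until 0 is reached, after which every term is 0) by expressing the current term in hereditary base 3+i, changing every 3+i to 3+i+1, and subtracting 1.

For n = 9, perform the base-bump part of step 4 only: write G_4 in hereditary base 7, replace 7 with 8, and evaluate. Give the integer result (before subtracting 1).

step 0: 9 = 3^2; sub 4 for 3: 4^2; = 16; G_1 = 16−1 = 15
step 1: 15 = 3·4 + 3; sub 5 for 4: 3·5 + 3; = 18; G_2 = 18−1 = 17
step 2: 17 = 3·5 + 2; sub 6 for 5: 3·6 + 2; = 20; G_3 = 20−1 = 19
step 3: 19 = 3·6 + 1; sub 7 for 6: 3·7 + 1; = 22; G_4 = 22−1 = 21

24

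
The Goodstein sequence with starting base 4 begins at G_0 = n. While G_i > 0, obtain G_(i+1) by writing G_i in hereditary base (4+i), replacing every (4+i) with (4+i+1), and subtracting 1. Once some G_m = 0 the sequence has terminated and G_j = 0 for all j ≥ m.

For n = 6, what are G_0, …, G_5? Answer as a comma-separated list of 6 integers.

6 —HB4→ 4 + 2 —bump→ 5 + 2 = 7 —(−1)→ 6
6 —HB5→ 5 + 1 —bump→ 6 + 1 = 7 —(−1)→ 6
6 —HB6→ 6 —bump→ 7 = 7 —(−1)→ 6
6 —HB7→ 6 —bump→ 6 = 6 —(−1)→ 5
5 —HB8→ 5 —bump→ 5 = 5 —(−1)→ 4

6, 6, 6, 6, 5, 4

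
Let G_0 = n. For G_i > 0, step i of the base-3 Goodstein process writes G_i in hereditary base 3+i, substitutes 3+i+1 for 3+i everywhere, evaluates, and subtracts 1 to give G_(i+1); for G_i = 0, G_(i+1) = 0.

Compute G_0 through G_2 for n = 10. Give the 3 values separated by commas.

G_0=10  [base 3] 3^2 + 1  →[3↦4]→  4^2 + 1 = 17  −1 ⇒ G_1=16
G_1=16  [base 4] 4^2  →[4↦5]→  5^2 = 25  −1 ⇒ G_2=24

10, 16, 24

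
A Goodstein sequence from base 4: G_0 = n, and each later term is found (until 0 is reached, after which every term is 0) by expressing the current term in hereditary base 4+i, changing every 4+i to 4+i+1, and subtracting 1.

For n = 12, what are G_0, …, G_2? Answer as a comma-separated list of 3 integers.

12, 14, 15

base 4: 12 = 3·4; at 5: 3·5 = 15; next = 14
base 5: 14 = 2·5 + 4; at 6: 2·6 + 4 = 16; next = 15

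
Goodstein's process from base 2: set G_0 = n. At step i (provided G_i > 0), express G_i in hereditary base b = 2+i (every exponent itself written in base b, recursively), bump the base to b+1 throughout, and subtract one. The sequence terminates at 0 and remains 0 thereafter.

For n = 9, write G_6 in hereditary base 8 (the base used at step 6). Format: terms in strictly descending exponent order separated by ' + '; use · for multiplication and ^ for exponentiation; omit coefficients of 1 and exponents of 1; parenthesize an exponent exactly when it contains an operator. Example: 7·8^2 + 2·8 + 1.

step 0: 9 = 2^(2 + 1) + 1; sub 3 for 2: 3^(3 + 1) + 1; = 82; G_1 = 82−1 = 81
step 1: 81 = 3^(3 + 1); sub 4 for 3: 4^(4 + 1); = 1024; G_2 = 1024−1 = 1023
step 2: 1023 = 3·4^4 + 3·4^3 + 3·4^2 + 3·4 + 3; sub 5 for 4: 3·5^5 + 3·5^3 + 3·5^2 + 3·5 + 3; = 9843; G_3 = 9843−1 = 9842
step 3: 9842 = 3·5^5 + 3·5^3 + 3·5^2 + 3·5 + 2; sub 6 for 5: 3·6^6 + 3·6^3 + 3·6^2 + 3·6 + 2; = 140744; G_4 = 140744−1 = 140743
step 4: 140743 = 3·6^6 + 3·6^3 + 3·6^2 + 3·6 + 1; sub 7 for 6: 3·7^7 + 3·7^3 + 3·7^2 + 3·7 + 1; = 2471827; G_5 = 2471827−1 = 2471826
step 5: 2471826 = 3·7^7 + 3·7^3 + 3·7^2 + 3·7; sub 8 for 7: 3·8^8 + 3·8^3 + 3·8^2 + 3·8; = 50333400; G_6 = 50333400−1 = 50333399

3·8^8 + 3·8^3 + 3·8^2 + 2·8 + 7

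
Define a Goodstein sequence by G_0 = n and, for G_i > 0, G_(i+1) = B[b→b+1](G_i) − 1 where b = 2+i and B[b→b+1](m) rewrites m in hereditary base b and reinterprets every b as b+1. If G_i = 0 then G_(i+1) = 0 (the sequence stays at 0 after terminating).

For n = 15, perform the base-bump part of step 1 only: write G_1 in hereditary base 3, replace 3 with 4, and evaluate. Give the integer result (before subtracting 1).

15 —HB2→ 2^(2 + 1) + 2^2 + 2 + 1 —bump→ 3^(3 + 1) + 3^3 + 3 + 1 = 112 —(−1)→ 111
111 —HB3→ 3^(3 + 1) + 3^3 + 3 —bump→ 4^(4 + 1) + 4^4 + 4 = 1284 —(−1)→ 1283

1284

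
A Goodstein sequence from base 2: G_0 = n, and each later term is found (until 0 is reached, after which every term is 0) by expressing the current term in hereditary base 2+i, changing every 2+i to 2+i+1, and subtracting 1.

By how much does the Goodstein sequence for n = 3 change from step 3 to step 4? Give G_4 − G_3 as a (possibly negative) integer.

G_0 = 3. HB_2(3) = 2 + 1. Bump = 4. G_1 = 3.
G_1 = 3. HB_3(3) = 3. Bump = 4. G_2 = 3.
G_2 = 3. HB_4(3) = 3. Bump = 3. G_3 = 2.
G_3 = 2. HB_5(2) = 2. Bump = 2. G_4 = 1.

-1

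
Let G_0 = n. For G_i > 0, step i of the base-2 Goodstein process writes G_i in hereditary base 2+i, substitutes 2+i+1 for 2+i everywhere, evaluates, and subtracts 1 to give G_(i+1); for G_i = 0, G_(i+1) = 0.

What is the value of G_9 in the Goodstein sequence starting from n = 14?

step 0: 14 = 2^(2 + 1) + 2^2 + 2; sub 3 for 2: 3^(3 + 1) + 3^3 + 3; = 111; G_1 = 111−1 = 110
step 1: 110 = 3^(3 + 1) + 3^3 + 2; sub 4 for 3: 4^(4 + 1) + 4^4 + 2; = 1282; G_2 = 1282−1 = 1281
step 2: 1281 = 4^(4 + 1) + 4^4 + 1; sub 5 for 4: 5^(5 + 1) + 5^5 + 1; = 18751; G_3 = 18751−1 = 18750
step 3: 18750 = 5^(5 + 1) + 5^5; sub 6 for 5: 6^(6 + 1) + 6^6; = 326592; G_4 = 326592−1 = 326591
step 4: 326591 = 6^(6 + 1) + 5·6^5 + 5·6^4 + 5·6^3 + 5·6^2 + 5·6 + 5; sub 7 for 6: 7^(7 + 1) + 5·7^5 + 5·7^4 + 5·7^3 + 5·7^2 + 5·7 + 5; = 5862841; G_5 = 5862841−1 = 5862840
step 5: 5862840 = 7^(7 + 1) + 5·7^5 + 5·7^4 + 5·7^3 + 5·7^2 + 5·7 + 4; sub 8 for 7: 8^(8 + 1) + 5·8^5 + 5·8^4 + 5·8^3 + 5·8^2 + 5·8 + 4; = 134404972; G_6 = 134404972−1 = 134404971
step 6: 134404971 = 8^(8 + 1) + 5·8^5 + 5·8^4 + 5·8^3 + 5·8^2 + 5·8 + 3; sub 9 for 8: 9^(9 + 1) + 5·9^5 + 5·9^4 + 5·9^3 + 5·9^2 + 5·9 + 3; = 3487116549; G_7 = 3487116549−1 = 3487116548
step 7: 3487116548 = 9^(9 + 1) + 5·9^5 + 5·9^4 + 5·9^3 + 5·9^2 + 5·9 + 2; sub 10 for 9: 10^(10 + 1) + 5·10^5 + 5·10^4 + 5·10^3 + 5·10^2 + 5·10 + 2; = 100000555552; G_8 = 100000555552−1 = 100000555551
step 8: 100000555551 = 10^(10 + 1) + 5·10^5 + 5·10^4 + 5·10^3 + 5·10^2 + 5·10 + 1; sub 11 for 10: 11^(11 + 1) + 5·11^5 + 5·11^4 + 5·11^3 + 5·11^2 + 5·11 + 1; = 3138429262497; G_9 = 3138429262497−1 = 3138429262496

3138429262496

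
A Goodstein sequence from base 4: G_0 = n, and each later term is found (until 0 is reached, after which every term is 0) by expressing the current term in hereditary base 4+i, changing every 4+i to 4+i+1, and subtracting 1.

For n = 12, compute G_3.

(0) 12|_4 = 3·4 ↦ 3·5|_5 = 15 ⇒ 14
(1) 14|_5 = 2·5 + 4 ↦ 2·6 + 4|_6 = 16 ⇒ 15
(2) 15|_6 = 2·6 + 3 ↦ 2·7 + 3|_7 = 17 ⇒ 16
(3) 16|_7 = 2·7 + 2 ↦ 2·8 + 2|_8 = 18 ⇒ 17

16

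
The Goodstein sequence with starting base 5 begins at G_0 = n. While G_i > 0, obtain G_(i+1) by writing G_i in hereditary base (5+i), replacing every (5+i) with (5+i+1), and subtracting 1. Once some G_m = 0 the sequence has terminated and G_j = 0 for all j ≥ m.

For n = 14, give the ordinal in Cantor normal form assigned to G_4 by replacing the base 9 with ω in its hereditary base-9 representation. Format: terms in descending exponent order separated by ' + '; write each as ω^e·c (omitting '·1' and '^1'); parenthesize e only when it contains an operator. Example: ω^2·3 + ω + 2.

ω·2

G_0=14  [base 5] 2·5 + 4  →[5↦6]→  2·6 + 4 = 16  −1 ⇒ G_1=15
G_1=15  [base 6] 2·6 + 3  →[6↦7]→  2·7 + 3 = 17  −1 ⇒ G_2=16
G_2=16  [base 7] 2·7 + 2  →[7↦8]→  2·8 + 2 = 18  −1 ⇒ G_3=17
G_3=17  [base 8] 2·8 + 1  →[8↦9]→  2·9 + 1 = 19  −1 ⇒ G_4=18
G_4=18  [base 9] 2·9  →[9↦10]→  2·10 = 20  −1 ⇒ G_5=19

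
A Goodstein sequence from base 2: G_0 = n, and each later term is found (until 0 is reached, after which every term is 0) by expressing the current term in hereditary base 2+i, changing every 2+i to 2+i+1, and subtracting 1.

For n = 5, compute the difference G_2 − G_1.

step 0: 5 = 2^2 + 1; sub 3 for 2: 3^3 + 1; = 28; G_1 = 28−1 = 27
step 1: 27 = 3^3; sub 4 for 3: 4^4; = 256; G_2 = 256−1 = 255

228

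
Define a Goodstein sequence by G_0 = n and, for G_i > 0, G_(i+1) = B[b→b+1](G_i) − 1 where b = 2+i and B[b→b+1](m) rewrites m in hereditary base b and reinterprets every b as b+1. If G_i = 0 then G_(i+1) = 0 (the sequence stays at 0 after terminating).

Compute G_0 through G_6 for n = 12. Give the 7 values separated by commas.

(0) 12|_2 = 2^(2 + 1) + 2^2 ↦ 3^(3 + 1) + 3^3|_3 = 108 ⇒ 107
(1) 107|_3 = 3^(3 + 1) + 2·3^2 + 2·3 + 2 ↦ 4^(4 + 1) + 2·4^2 + 2·4 + 2|_4 = 1066 ⇒ 1065
(2) 1065|_4 = 4^(4 + 1) + 2·4^2 + 2·4 + 1 ↦ 5^(5 + 1) + 2·5^2 + 2·5 + 1|_5 = 15686 ⇒ 15685
(3) 15685|_5 = 5^(5 + 1) + 2·5^2 + 2·5 ↦ 6^(6 + 1) + 2·6^2 + 2·6|_6 = 280020 ⇒ 280019
(4) 280019|_6 = 6^(6 + 1) + 2·6^2 + 6 + 5 ↦ 7^(7 + 1) + 2·7^2 + 7 + 5|_7 = 5764911 ⇒ 5764910
(5) 5764910|_7 = 7^(7 + 1) + 2·7^2 + 7 + 4 ↦ 8^(8 + 1) + 2·8^2 + 8 + 4|_8 = 134217868 ⇒ 134217867

12, 107, 1065, 15685, 280019, 5764910, 134217867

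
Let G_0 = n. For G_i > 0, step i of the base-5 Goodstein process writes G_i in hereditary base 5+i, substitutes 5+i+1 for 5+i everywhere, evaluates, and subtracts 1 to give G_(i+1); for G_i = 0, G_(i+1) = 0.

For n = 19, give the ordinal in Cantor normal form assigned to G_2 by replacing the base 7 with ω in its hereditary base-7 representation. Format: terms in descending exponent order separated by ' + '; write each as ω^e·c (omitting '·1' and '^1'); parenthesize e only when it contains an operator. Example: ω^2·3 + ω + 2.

base 5: 19 = 3·5 + 4; at 6: 3·6 + 4 = 22; next = 21
base 6: 21 = 3·6 + 3; at 7: 3·7 + 3 = 24; next = 23
base 7: 23 = 3·7 + 2; at 8: 3·8 + 2 = 26; next = 25

ω·3 + 2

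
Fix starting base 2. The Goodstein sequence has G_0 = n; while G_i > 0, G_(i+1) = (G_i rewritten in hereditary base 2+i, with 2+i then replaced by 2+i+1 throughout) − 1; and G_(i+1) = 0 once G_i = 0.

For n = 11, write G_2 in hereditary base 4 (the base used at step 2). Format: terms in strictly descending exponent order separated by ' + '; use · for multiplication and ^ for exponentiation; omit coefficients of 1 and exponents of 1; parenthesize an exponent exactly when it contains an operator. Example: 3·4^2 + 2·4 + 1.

4^(4 + 1) + 3

(0) 11|_2 = 2^(2 + 1) + 2 + 1 ↦ 3^(3 + 1) + 3 + 1|_3 = 85 ⇒ 84
(1) 84|_3 = 3^(3 + 1) + 3 ↦ 4^(4 + 1) + 4|_4 = 1028 ⇒ 1027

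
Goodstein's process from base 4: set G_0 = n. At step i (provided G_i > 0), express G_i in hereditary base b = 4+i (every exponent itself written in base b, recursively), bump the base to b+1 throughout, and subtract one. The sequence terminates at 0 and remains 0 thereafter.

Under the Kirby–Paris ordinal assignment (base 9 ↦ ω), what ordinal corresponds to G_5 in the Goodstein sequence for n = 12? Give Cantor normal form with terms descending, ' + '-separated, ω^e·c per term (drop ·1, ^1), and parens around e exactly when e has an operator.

ω·2

[0] 12 ≡ 3·4 (base 4). Lift 5: 15. −1: 14.
[1] 14 ≡ 2·5 + 4 (base 5). Lift 6: 16. −1: 15.
[2] 15 ≡ 2·6 + 3 (base 6). Lift 7: 17. −1: 16.
[3] 16 ≡ 2·7 + 2 (base 7). Lift 8: 18. −1: 17.
[4] 17 ≡ 2·8 + 1 (base 8). Lift 9: 19. −1: 18.
[5] 18 ≡ 2·9 (base 9). Lift 10: 20. −1: 19.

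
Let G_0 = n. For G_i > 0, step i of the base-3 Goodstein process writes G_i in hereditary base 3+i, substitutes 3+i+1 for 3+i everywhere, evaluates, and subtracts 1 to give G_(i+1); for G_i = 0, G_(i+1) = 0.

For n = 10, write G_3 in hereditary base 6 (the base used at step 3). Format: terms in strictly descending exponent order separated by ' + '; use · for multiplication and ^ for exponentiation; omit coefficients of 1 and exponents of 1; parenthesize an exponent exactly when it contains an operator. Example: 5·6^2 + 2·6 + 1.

G_0 = 10. HB_3(10) = 3^2 + 1. Bump = 17. G_1 = 16.
G_1 = 16. HB_4(16) = 4^2. Bump = 25. G_2 = 24.
G_2 = 24. HB_5(24) = 4·5 + 4. Bump = 28. G_3 = 27.

4·6 + 3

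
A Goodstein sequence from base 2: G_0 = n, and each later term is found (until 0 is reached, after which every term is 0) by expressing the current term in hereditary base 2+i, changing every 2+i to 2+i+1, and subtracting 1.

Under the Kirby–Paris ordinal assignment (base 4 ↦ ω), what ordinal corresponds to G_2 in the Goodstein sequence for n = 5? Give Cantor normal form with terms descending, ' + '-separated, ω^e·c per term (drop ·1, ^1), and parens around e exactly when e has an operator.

step 0: 5 = 2^2 + 1; sub 3 for 2: 3^3 + 1; = 28; G_1 = 28−1 = 27
step 1: 27 = 3^3; sub 4 for 3: 4^4; = 256; G_2 = 256−1 = 255
step 2: 255 = 3·4^3 + 3·4^2 + 3·4 + 3; sub 5 for 4: 3·5^3 + 3·5^2 + 3·5 + 3; = 468; G_3 = 468−1 = 467

ω^3·3 + ω^2·3 + ω·3 + 3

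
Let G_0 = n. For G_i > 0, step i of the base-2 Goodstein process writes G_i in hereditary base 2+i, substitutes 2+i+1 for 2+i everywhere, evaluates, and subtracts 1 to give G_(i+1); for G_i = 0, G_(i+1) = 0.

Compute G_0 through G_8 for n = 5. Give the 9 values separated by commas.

5, 27, 255, 467, 775, 1197, 1751, 2454, 3325

step 0: 5 = 2^2 + 1; sub 3 for 2: 3^3 + 1; = 28; G_1 = 28−1 = 27
step 1: 27 = 3^3; sub 4 for 3: 4^4; = 256; G_2 = 256−1 = 255
step 2: 255 = 3·4^3 + 3·4^2 + 3·4 + 3; sub 5 for 4: 3·5^3 + 3·5^2 + 3·5 + 3; = 468; G_3 = 468−1 = 467
step 3: 467 = 3·5^3 + 3·5^2 + 3·5 + 2; sub 6 for 5: 3·6^3 + 3·6^2 + 3·6 + 2; = 776; G_4 = 776−1 = 775
step 4: 775 = 3·6^3 + 3·6^2 + 3·6 + 1; sub 7 for 6: 3·7^3 + 3·7^2 + 3·7 + 1; = 1198; G_5 = 1198−1 = 1197
step 5: 1197 = 3·7^3 + 3·7^2 + 3·7; sub 8 for 7: 3·8^3 + 3·8^2 + 3·8; = 1752; G_6 = 1752−1 = 1751
step 6: 1751 = 3·8^3 + 3·8^2 + 2·8 + 7; sub 9 for 8: 3·9^3 + 3·9^2 + 2·9 + 7; = 2455; G_7 = 2455−1 = 2454
step 7: 2454 = 3·9^3 + 3·9^2 + 2·9 + 6; sub 10 for 9: 3·10^3 + 3·10^2 + 2·10 + 6; = 3326; G_8 = 3326−1 = 3325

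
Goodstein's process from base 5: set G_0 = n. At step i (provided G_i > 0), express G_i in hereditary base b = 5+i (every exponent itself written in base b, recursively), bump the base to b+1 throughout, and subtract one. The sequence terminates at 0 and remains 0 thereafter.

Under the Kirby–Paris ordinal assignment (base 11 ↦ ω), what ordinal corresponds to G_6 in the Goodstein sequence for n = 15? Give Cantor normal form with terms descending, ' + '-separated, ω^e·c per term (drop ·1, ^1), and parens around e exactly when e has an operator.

(0) 15|_5 = 3·5 ↦ 3·6|_6 = 18 ⇒ 17
(1) 17|_6 = 2·6 + 5 ↦ 2·7 + 5|_7 = 19 ⇒ 18
(2) 18|_7 = 2·7 + 4 ↦ 2·8 + 4|_8 = 20 ⇒ 19
(3) 19|_8 = 2·8 + 3 ↦ 2·9 + 3|_9 = 21 ⇒ 20
(4) 20|_9 = 2·9 + 2 ↦ 2·10 + 2|_10 = 22 ⇒ 21
(5) 21|_10 = 2·10 + 1 ↦ 2·11 + 1|_11 = 23 ⇒ 22
(6) 22|_11 = 2·11 ↦ 2·12|_12 = 24 ⇒ 23

ω·2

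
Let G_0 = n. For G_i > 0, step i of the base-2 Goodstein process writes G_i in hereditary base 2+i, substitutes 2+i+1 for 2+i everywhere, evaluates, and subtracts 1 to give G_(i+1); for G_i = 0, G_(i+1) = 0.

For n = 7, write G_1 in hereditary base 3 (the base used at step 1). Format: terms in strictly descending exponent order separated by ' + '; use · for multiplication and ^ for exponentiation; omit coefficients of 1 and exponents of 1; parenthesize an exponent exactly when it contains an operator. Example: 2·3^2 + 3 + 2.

G_0=7  [base 2] 2^2 + 2 + 1  →[2↦3]→  3^3 + 3 + 1 = 31  −1 ⇒ G_1=30
G_1=30  [base 3] 3^3 + 3  →[3↦4]→  4^4 + 4 = 260  −1 ⇒ G_2=259

3^3 + 3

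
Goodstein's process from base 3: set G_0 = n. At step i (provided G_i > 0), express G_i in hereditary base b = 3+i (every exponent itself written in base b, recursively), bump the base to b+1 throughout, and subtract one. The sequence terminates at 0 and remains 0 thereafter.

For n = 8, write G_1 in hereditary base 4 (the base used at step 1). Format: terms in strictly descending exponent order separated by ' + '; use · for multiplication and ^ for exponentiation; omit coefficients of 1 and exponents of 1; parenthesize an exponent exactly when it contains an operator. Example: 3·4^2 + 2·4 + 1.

G_0 = 8. HB_3(8) = 2·3 + 2. Bump = 10. G_1 = 9.
G_1 = 9. HB_4(9) = 2·4 + 1. Bump = 11. G_2 = 10.

2·4 + 1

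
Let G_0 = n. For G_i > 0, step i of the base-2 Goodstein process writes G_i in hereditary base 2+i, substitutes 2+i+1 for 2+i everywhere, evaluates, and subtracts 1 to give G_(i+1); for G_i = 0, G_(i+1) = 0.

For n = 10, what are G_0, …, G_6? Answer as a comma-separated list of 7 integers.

10, 83, 1025, 15625, 279935, 4215754, 84073323

step 0: 10 = 2^(2 + 1) + 2; sub 3 for 2: 3^(3 + 1) + 3; = 84; G_1 = 84−1 = 83
step 1: 83 = 3^(3 + 1) + 2; sub 4 for 3: 4^(4 + 1) + 2; = 1026; G_2 = 1026−1 = 1025
step 2: 1025 = 4^(4 + 1) + 1; sub 5 for 4: 5^(5 + 1) + 1; = 15626; G_3 = 15626−1 = 15625
step 3: 15625 = 5^(5 + 1); sub 6 for 5: 6^(6 + 1); = 279936; G_4 = 279936−1 = 279935
step 4: 279935 = 5·6^6 + 5·6^5 + 5·6^4 + 5·6^3 + 5·6^2 + 5·6 + 5; sub 7 for 6: 5·7^7 + 5·7^5 + 5·7^4 + 5·7^3 + 5·7^2 + 5·7 + 5; = 4215755; G_5 = 4215755−1 = 4215754
step 5: 4215754 = 5·7^7 + 5·7^5 + 5·7^4 + 5·7^3 + 5·7^2 + 5·7 + 4; sub 8 for 7: 5·8^8 + 5·8^5 + 5·8^4 + 5·8^3 + 5·8^2 + 5·8 + 4; = 84073324; G_6 = 84073324−1 = 84073323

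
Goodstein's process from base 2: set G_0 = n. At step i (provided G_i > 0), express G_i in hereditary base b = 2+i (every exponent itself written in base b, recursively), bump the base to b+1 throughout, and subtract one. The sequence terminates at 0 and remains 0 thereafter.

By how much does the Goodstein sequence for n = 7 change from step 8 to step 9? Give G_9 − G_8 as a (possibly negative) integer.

72273438

G_0=7  [base 2] 2^2 + 2 + 1  →[2↦3]→  3^3 + 3 + 1 = 31  −1 ⇒ G_1=30
G_1=30  [base 3] 3^3 + 3  →[3↦4]→  4^4 + 4 = 260  −1 ⇒ G_2=259
G_2=259  [base 4] 4^4 + 3  →[4↦5]→  5^5 + 3 = 3128  −1 ⇒ G_3=3127
G_3=3127  [base 5] 5^5 + 2  →[5↦6]→  6^6 + 2 = 46658  −1 ⇒ G_4=46657
G_4=46657  [base 6] 6^6 + 1  →[6↦7]→  7^7 + 1 = 823544  −1 ⇒ G_5=823543
G_5=823543  [base 7] 7^7  →[7↦8]→  8^8 = 16777216  −1 ⇒ G_6=16777215
G_6=16777215  [base 8] 7·8^7 + 7·8^6 + 7·8^5 + 7·8^4 + 7·8^3 + 7·8^2 + 7·8 + 7  →[8↦9]→  7·9^7 + 7·9^6 + 7·9^5 + 7·9^4 + 7·9^3 + 7·9^2 + 7·9 + 7 = 37665880  −1 ⇒ G_7=37665879
G_7=37665879  [base 9] 7·9^7 + 7·9^6 + 7·9^5 + 7·9^4 + 7·9^3 + 7·9^2 + 7·9 + 6  →[9↦10]→  7·10^7 + 7·10^6 + 7·10^5 + 7·10^4 + 7·10^3 + 7·10^2 + 7·10 + 6 = 77777776  −1 ⇒ G_8=77777775
G_8=77777775  [base 10] 7·10^7 + 7·10^6 + 7·10^5 + 7·10^4 + 7·10^3 + 7·10^2 + 7·10 + 5  →[10↦11]→  7·11^7 + 7·11^6 + 7·11^5 + 7·11^4 + 7·11^3 + 7·11^2 + 7·11 + 5 = 150051214  −1 ⇒ G_9=150051213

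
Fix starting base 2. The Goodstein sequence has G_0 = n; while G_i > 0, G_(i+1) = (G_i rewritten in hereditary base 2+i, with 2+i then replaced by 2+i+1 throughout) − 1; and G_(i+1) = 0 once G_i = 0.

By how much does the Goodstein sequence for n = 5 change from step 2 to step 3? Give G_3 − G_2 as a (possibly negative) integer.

(0) 5|_2 = 2^2 + 1 ↦ 3^3 + 1|_3 = 28 ⇒ 27
(1) 27|_3 = 3^3 ↦ 4^4|_4 = 256 ⇒ 255
(2) 255|_4 = 3·4^3 + 3·4^2 + 3·4 + 3 ↦ 3·5^3 + 3·5^2 + 3·5 + 3|_5 = 468 ⇒ 467

212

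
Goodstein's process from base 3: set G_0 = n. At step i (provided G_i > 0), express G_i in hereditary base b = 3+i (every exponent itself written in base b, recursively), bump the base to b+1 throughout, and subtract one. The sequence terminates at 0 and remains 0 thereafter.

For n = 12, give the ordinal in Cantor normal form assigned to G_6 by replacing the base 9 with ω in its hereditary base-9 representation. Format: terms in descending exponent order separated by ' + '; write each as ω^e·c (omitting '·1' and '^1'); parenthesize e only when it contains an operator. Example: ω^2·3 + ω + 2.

ω·7 + 6

[0] 12 ≡ 3^2 + 3 (base 3). Lift 4: 20. −1: 19.
[1] 19 ≡ 4^2 + 3 (base 4). Lift 5: 28. −1: 27.
[2] 27 ≡ 5^2 + 2 (base 5). Lift 6: 38. −1: 37.
[3] 37 ≡ 6^2 + 1 (base 6). Lift 7: 50. −1: 49.
[4] 49 ≡ 7^2 (base 7). Lift 8: 64. −1: 63.
[5] 63 ≡ 7·8 + 7 (base 8). Lift 9: 70. −1: 69.
[6] 69 ≡ 7·9 + 6 (base 9). Lift 10: 76. −1: 75.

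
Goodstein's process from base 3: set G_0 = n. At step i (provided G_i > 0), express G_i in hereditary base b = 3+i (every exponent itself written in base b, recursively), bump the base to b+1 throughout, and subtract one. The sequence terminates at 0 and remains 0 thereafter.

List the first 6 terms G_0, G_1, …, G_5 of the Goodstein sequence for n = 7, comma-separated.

G_0=7  [base 3] 2·3 + 1  →[3↦4]→  2·4 + 1 = 9  −1 ⇒ G_1=8
G_1=8  [base 4] 2·4  →[4↦5]→  2·5 = 10  −1 ⇒ G_2=9
G_2=9  [base 5] 5 + 4  →[5↦6]→  6 + 4 = 10  −1 ⇒ G_3=9
G_3=9  [base 6] 6 + 3  →[6↦7]→  7 + 3 = 10  −1 ⇒ G_4=9
G_4=9  [base 7] 7 + 2  →[7↦8]→  8 + 2 = 10  −1 ⇒ G_5=9

7, 8, 9, 9, 9, 9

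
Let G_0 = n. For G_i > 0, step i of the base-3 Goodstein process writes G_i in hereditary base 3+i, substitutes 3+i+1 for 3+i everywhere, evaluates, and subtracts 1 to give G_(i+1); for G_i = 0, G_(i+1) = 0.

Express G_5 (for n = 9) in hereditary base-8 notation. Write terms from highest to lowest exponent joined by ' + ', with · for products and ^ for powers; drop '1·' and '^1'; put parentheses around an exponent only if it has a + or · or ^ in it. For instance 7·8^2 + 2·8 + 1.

[0] 9 ≡ 3^2 (base 3). Lift 4: 16. −1: 15.
[1] 15 ≡ 3·4 + 3 (base 4). Lift 5: 18. −1: 17.
[2] 17 ≡ 3·5 + 2 (base 5). Lift 6: 20. −1: 19.
[3] 19 ≡ 3·6 + 1 (base 6). Lift 7: 22. −1: 21.
[4] 21 ≡ 3·7 (base 7). Lift 8: 24. −1: 23.

2·8 + 7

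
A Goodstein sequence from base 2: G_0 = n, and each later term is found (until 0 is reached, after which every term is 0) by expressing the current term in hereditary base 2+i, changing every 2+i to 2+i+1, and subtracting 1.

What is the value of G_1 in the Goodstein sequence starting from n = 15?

111

[0] 15 ≡ 2^(2 + 1) + 2^2 + 2 + 1 (base 2). Lift 3: 112. −1: 111.
[1] 111 ≡ 3^(3 + 1) + 3^3 + 3 (base 3). Lift 4: 1284. −1: 1283.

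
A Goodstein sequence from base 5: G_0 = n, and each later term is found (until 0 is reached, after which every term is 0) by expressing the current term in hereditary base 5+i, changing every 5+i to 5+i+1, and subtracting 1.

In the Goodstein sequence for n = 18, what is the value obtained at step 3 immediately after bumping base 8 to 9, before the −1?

(0) 18|_5 = 3·5 + 3 ↦ 3·6 + 3|_6 = 21 ⇒ 20
(1) 20|_6 = 3·6 + 2 ↦ 3·7 + 2|_7 = 23 ⇒ 22
(2) 22|_7 = 3·7 + 1 ↦ 3·8 + 1|_8 = 25 ⇒ 24

27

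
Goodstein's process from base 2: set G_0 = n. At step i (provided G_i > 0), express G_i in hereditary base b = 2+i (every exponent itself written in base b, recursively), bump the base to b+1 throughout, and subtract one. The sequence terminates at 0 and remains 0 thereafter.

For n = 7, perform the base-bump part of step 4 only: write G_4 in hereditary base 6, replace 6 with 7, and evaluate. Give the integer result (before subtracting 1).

[0] 7 ≡ 2^2 + 2 + 1 (base 2). Lift 3: 31. −1: 30.
[1] 30 ≡ 3^3 + 3 (base 3). Lift 4: 260. −1: 259.
[2] 259 ≡ 4^4 + 3 (base 4). Lift 5: 3128. −1: 3127.
[3] 3127 ≡ 5^5 + 2 (base 5). Lift 6: 46658. −1: 46657.
[4] 46657 ≡ 6^6 + 1 (base 6). Lift 7: 823544. −1: 823543.

823544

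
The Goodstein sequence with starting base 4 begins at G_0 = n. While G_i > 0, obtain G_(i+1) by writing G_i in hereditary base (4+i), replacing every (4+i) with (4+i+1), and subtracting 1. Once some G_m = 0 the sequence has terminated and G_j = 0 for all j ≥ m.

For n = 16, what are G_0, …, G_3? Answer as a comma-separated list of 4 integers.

16, 24, 27, 30

G_0 = 16. HB_4(16) = 4^2. Bump = 25. G_1 = 24.
G_1 = 24. HB_5(24) = 4·5 + 4. Bump = 28. G_2 = 27.
G_2 = 27. HB_6(27) = 4·6 + 3. Bump = 31. G_3 = 30.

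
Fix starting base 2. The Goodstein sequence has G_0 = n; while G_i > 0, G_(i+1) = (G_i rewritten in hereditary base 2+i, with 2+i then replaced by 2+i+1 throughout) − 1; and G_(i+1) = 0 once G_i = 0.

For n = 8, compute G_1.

80

base 2: 8 = 2^(2 + 1); at 3: 3^(3 + 1) = 81; next = 80
base 3: 80 = 2·3^3 + 2·3^2 + 2·3 + 2; at 4: 2·4^4 + 2·4^2 + 2·4 + 2 = 554; next = 553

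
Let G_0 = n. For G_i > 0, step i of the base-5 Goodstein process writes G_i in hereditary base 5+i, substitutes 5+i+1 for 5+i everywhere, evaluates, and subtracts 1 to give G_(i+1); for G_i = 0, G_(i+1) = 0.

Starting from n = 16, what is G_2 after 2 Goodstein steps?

G_0 = 16. HB_5(16) = 3·5 + 1. Bump = 19. G_1 = 18.
G_1 = 18. HB_6(18) = 3·6. Bump = 21. G_2 = 20.

20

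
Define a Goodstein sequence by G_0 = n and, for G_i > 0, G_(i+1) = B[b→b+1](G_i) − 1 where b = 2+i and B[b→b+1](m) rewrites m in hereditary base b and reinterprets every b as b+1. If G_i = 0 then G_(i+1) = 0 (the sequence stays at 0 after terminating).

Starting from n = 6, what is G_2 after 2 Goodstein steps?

257

(0) 6|_2 = 2^2 + 2 ↦ 3^3 + 3|_3 = 30 ⇒ 29
(1) 29|_3 = 3^3 + 2 ↦ 4^4 + 2|_4 = 258 ⇒ 257
(2) 257|_4 = 4^4 + 1 ↦ 5^5 + 1|_5 = 3126 ⇒ 3125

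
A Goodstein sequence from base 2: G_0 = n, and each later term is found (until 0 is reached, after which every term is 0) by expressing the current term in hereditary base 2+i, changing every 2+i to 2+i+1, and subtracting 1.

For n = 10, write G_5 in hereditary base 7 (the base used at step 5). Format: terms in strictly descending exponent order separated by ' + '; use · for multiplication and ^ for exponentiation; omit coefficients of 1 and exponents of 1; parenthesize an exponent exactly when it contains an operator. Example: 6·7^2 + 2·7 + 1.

i=0: 10 = 2^(2 + 1) + 2 (b=2); 2→3: 3^(3 + 1) + 3 = 84; 84−1 = 83
i=1: 83 = 3^(3 + 1) + 2 (b=3); 3→4: 4^(4 + 1) + 2 = 1026; 1026−1 = 1025
i=2: 1025 = 4^(4 + 1) + 1 (b=4); 4→5: 5^(5 + 1) + 1 = 15626; 15626−1 = 15625
i=3: 15625 = 5^(5 + 1) (b=5); 5→6: 6^(6 + 1) = 279936; 279936−1 = 279935
i=4: 279935 = 5·6^6 + 5·6^5 + 5·6^4 + 5·6^3 + 5·6^2 + 5·6 + 5 (b=6); 6→7: 5·7^7 + 5·7^5 + 5·7^4 + 5·7^3 + 5·7^2 + 5·7 + 5 = 4215755; 4215755−1 = 4215754
i=5: 4215754 = 5·7^7 + 5·7^5 + 5·7^4 + 5·7^3 + 5·7^2 + 5·7 + 4 (b=7); 7→8: 5·8^8 + 5·8^5 + 5·8^4 + 5·8^3 + 5·8^2 + 5·8 + 4 = 84073324; 84073324−1 = 84073323

5·7^7 + 5·7^5 + 5·7^4 + 5·7^3 + 5·7^2 + 5·7 + 4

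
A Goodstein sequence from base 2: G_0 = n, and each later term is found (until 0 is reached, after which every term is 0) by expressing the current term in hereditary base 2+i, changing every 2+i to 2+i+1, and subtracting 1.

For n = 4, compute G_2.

i=0: 4 = 2^2 (b=2); 2→3: 3^3 = 27; 27−1 = 26
i=1: 26 = 2·3^2 + 2·3 + 2 (b=3); 3→4: 2·4^2 + 2·4 + 2 = 42; 42−1 = 41
i=2: 41 = 2·4^2 + 2·4 + 1 (b=4); 4→5: 2·5^2 + 2·5 + 1 = 61; 61−1 = 60

41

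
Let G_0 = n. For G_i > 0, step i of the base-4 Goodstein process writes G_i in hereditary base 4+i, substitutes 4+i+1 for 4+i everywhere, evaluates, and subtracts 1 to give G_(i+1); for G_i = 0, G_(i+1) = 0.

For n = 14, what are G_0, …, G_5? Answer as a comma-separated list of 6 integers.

14, 16, 18, 20, 21, 22

G_0 = 14. HB_4(14) = 3·4 + 2. Bump = 17. G_1 = 16.
G_1 = 16. HB_5(16) = 3·5 + 1. Bump = 19. G_2 = 18.
G_2 = 18. HB_6(18) = 3·6. Bump = 21. G_3 = 20.
G_3 = 20. HB_7(20) = 2·7 + 6. Bump = 22. G_4 = 21.
G_4 = 21. HB_8(21) = 2·8 + 5. Bump = 23. G_5 = 22.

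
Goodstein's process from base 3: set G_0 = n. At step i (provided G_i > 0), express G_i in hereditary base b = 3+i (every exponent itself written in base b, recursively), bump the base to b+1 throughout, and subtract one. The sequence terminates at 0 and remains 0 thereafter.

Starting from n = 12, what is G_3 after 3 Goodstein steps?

37

step 0: 12 = 3^2 + 3; sub 4 for 3: 4^2 + 4; = 20; G_1 = 20−1 = 19
step 1: 19 = 4^2 + 3; sub 5 for 4: 5^2 + 3; = 28; G_2 = 28−1 = 27
step 2: 27 = 5^2 + 2; sub 6 for 5: 6^2 + 2; = 38; G_3 = 38−1 = 37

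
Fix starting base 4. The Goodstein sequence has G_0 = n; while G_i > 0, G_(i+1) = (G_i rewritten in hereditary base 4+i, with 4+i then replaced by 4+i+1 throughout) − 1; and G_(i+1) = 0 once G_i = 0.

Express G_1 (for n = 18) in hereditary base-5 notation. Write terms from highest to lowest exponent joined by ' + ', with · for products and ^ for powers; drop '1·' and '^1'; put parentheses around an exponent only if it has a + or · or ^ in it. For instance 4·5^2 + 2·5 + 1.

5^2 + 1

base 4: 18 = 4^2 + 2; at 5: 5^2 + 2 = 27; next = 26
base 5: 26 = 5^2 + 1; at 6: 6^2 + 1 = 37; next = 36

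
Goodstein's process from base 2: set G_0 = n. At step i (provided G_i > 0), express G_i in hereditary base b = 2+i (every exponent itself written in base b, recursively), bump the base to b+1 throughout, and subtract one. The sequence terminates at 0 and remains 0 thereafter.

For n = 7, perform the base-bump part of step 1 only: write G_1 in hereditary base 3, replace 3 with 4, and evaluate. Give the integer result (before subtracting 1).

260

base 2: 7 = 2^2 + 2 + 1; at 3: 3^3 + 3 + 1 = 31; next = 30
base 3: 30 = 3^3 + 3; at 4: 4^4 + 4 = 260; next = 259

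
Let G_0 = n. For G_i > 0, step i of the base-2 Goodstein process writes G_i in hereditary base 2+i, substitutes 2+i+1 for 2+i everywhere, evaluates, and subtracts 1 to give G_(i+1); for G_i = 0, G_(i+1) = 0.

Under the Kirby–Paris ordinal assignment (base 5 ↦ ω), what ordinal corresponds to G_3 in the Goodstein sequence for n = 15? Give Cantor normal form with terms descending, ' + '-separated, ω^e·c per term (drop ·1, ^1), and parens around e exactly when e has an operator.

G_0 = 15. HB_2(15) = 2^(2 + 1) + 2^2 + 2 + 1. Bump = 112. G_1 = 111.
G_1 = 111. HB_3(111) = 3^(3 + 1) + 3^3 + 3. Bump = 1284. G_2 = 1283.
G_2 = 1283. HB_4(1283) = 4^(4 + 1) + 4^4 + 3. Bump = 18753. G_3 = 18752.
G_3 = 18752. HB_5(18752) = 5^(5 + 1) + 5^5 + 2. Bump = 326594. G_4 = 326593.

ω^(ω + 1) + ω^ω + 2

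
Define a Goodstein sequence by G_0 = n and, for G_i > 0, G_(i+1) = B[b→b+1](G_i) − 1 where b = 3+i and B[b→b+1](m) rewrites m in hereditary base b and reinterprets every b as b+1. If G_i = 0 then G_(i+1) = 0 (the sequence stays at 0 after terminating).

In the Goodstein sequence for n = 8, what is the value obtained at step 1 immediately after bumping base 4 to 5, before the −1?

step 0: 8 = 2·3 + 2; sub 4 for 3: 2·4 + 2; = 10; G_1 = 10−1 = 9
step 1: 9 = 2·4 + 1; sub 5 for 4: 2·5 + 1; = 11; G_2 = 11−1 = 10

11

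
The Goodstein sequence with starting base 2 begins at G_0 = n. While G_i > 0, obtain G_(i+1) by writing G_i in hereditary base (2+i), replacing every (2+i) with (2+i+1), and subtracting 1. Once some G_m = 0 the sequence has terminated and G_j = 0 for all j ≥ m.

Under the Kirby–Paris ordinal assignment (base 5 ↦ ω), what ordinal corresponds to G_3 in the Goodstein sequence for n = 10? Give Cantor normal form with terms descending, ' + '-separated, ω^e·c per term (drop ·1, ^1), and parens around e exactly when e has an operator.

ω^(ω + 1)

[0] 10 ≡ 2^(2 + 1) + 2 (base 2). Lift 3: 84. −1: 83.
[1] 83 ≡ 3^(3 + 1) + 2 (base 3). Lift 4: 1026. −1: 1025.
[2] 1025 ≡ 4^(4 + 1) + 1 (base 4). Lift 5: 15626. −1: 15625.
[3] 15625 ≡ 5^(5 + 1) (base 5). Lift 6: 279936. −1: 279935.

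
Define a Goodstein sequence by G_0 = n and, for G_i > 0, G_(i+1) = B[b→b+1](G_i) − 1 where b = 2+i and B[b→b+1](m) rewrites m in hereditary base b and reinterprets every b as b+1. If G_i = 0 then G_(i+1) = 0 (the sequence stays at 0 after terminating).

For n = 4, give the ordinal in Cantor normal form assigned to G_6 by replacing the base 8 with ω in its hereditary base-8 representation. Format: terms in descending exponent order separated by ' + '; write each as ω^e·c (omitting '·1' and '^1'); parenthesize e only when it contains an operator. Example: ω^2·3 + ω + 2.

[0] 4 ≡ 2^2 (base 2). Lift 3: 27. −1: 26.
[1] 26 ≡ 2·3^2 + 2·3 + 2 (base 3). Lift 4: 42. −1: 41.
[2] 41 ≡ 2·4^2 + 2·4 + 1 (base 4). Lift 5: 61. −1: 60.
[3] 60 ≡ 2·5^2 + 2·5 (base 5). Lift 6: 84. −1: 83.
[4] 83 ≡ 2·6^2 + 6 + 5 (base 6). Lift 7: 110. −1: 109.
[5] 109 ≡ 2·7^2 + 7 + 4 (base 7). Lift 8: 140. −1: 139.

ω^2·2 + ω + 3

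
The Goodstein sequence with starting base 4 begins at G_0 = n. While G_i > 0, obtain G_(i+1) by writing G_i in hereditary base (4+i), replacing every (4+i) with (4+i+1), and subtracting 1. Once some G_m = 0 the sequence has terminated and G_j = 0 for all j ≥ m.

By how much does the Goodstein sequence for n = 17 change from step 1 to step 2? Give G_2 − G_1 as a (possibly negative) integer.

10

i=0: 17 = 4^2 + 1 (b=4); 4→5: 5^2 + 1 = 26; 26−1 = 25
i=1: 25 = 5^2 (b=5); 5→6: 6^2 = 36; 36−1 = 35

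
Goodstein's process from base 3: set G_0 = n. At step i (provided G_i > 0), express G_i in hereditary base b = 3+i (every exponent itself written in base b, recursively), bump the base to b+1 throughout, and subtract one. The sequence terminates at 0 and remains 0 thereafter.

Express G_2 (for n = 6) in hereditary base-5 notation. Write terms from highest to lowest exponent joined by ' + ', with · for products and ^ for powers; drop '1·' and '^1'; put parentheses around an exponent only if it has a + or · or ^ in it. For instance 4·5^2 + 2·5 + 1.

(0) 6|_3 = 2·3 ↦ 2·4|_4 = 8 ⇒ 7
(1) 7|_4 = 4 + 3 ↦ 5 + 3|_5 = 8 ⇒ 7

5 + 2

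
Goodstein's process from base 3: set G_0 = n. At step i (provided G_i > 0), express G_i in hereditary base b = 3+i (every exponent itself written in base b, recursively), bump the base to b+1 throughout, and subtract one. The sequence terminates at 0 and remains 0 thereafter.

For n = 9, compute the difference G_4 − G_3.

i=0: 9 = 3^2 (b=3); 3→4: 4^2 = 16; 16−1 = 15
i=1: 15 = 3·4 + 3 (b=4); 4→5: 3·5 + 3 = 18; 18−1 = 17
i=2: 17 = 3·5 + 2 (b=5); 5→6: 3·6 + 2 = 20; 20−1 = 19
i=3: 19 = 3·6 + 1 (b=6); 6→7: 3·7 + 1 = 22; 22−1 = 21

2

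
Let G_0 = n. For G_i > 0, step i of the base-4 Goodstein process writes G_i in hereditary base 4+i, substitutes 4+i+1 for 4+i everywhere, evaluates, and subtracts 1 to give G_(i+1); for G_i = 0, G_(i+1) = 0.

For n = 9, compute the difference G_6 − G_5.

base 4: 9 = 2·4 + 1; at 5: 2·5 + 1 = 11; next = 10
base 5: 10 = 2·5; at 6: 2·6 = 12; next = 11
base 6: 11 = 6 + 5; at 7: 7 + 5 = 12; next = 11
base 7: 11 = 7 + 4; at 8: 8 + 4 = 12; next = 11
base 8: 11 = 8 + 3; at 9: 9 + 3 = 12; next = 11
base 9: 11 = 9 + 2; at 10: 10 + 2 = 12; next = 11

0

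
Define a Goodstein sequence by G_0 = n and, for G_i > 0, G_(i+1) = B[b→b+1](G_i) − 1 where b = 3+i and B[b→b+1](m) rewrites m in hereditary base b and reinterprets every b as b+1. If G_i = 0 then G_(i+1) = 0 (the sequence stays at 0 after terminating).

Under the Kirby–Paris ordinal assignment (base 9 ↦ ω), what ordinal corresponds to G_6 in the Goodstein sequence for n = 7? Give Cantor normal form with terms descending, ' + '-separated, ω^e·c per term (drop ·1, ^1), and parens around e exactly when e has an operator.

ω

G_0 = 7. HB_3(7) = 2·3 + 1. Bump = 9. G_1 = 8.
G_1 = 8. HB_4(8) = 2·4. Bump = 10. G_2 = 9.
G_2 = 9. HB_5(9) = 5 + 4. Bump = 10. G_3 = 9.
G_3 = 9. HB_6(9) = 6 + 3. Bump = 10. G_4 = 9.
G_4 = 9. HB_7(9) = 7 + 2. Bump = 10. G_5 = 9.
G_5 = 9. HB_8(9) = 8 + 1. Bump = 10. G_6 = 9.
G_6 = 9. HB_9(9) = 9. Bump = 10. G_7 = 9.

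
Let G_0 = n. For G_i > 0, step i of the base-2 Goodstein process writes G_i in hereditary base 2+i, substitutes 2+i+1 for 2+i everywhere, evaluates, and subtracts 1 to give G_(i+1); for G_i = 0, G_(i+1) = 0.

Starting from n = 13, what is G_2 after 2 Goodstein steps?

13 —HB2→ 2^(2 + 1) + 2^2 + 1 —bump→ 3^(3 + 1) + 3^3 + 1 = 109 —(−1)→ 108
108 —HB3→ 3^(3 + 1) + 3^3 —bump→ 4^(4 + 1) + 4^4 = 1280 —(−1)→ 1279

1279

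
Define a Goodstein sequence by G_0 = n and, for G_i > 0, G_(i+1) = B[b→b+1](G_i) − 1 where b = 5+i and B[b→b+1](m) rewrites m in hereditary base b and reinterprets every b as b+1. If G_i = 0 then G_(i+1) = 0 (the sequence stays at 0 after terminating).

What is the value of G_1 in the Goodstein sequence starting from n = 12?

(0) 12|_5 = 2·5 + 2 ↦ 2·6 + 2|_6 = 14 ⇒ 13
(1) 13|_6 = 2·6 + 1 ↦ 2·7 + 1|_7 = 15 ⇒ 14

13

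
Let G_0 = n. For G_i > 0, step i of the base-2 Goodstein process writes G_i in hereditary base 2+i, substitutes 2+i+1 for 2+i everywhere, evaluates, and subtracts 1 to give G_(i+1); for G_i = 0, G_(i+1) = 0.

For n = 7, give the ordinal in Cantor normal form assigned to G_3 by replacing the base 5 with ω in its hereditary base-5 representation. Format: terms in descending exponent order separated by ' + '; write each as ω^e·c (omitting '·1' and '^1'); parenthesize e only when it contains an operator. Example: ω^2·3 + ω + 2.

ω^ω + 2

7 —HB2→ 2^2 + 2 + 1 —bump→ 3^3 + 3 + 1 = 31 —(−1)→ 30
30 —HB3→ 3^3 + 3 —bump→ 4^4 + 4 = 260 —(−1)→ 259
259 —HB4→ 4^4 + 3 —bump→ 5^5 + 3 = 3128 —(−1)→ 3127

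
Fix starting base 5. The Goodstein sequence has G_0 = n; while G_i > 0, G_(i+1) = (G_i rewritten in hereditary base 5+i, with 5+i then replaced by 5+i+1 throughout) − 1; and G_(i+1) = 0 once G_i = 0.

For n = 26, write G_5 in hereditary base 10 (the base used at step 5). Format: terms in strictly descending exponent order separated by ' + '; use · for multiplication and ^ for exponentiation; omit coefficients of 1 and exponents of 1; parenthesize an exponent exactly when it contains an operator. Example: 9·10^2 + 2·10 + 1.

step 0: 26 = 5^2 + 1; sub 6 for 5: 6^2 + 1; = 37; G_1 = 37−1 = 36
step 1: 36 = 6^2; sub 7 for 6: 7^2; = 49; G_2 = 49−1 = 48
step 2: 48 = 6·7 + 6; sub 8 for 7: 6·8 + 6; = 54; G_3 = 54−1 = 53
step 3: 53 = 6·8 + 5; sub 9 for 8: 6·9 + 5; = 59; G_4 = 59−1 = 58
step 4: 58 = 6·9 + 4; sub 10 for 9: 6·10 + 4; = 64; G_5 = 64−1 = 63

6·10 + 3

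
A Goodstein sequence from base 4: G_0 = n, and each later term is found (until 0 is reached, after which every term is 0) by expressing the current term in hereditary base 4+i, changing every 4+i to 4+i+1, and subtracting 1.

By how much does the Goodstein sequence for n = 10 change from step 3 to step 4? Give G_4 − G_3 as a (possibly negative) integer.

G_0=10  [base 4] 2·4 + 2  →[4↦5]→  2·5 + 2 = 12  −1 ⇒ G_1=11
G_1=11  [base 5] 2·5 + 1  →[5↦6]→  2·6 + 1 = 13  −1 ⇒ G_2=12
G_2=12  [base 6] 2·6  →[6↦7]→  2·7 = 14  −1 ⇒ G_3=13
G_3=13  [base 7] 7 + 6  →[7↦8]→  8 + 6 = 14  −1 ⇒ G_4=13

0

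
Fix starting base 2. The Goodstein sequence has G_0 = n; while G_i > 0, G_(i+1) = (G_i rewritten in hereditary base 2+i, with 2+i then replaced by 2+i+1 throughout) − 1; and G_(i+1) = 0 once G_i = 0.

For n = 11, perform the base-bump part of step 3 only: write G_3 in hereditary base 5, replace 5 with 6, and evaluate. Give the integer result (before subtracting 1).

base 2: 11 = 2^(2 + 1) + 2 + 1; at 3: 3^(3 + 1) + 3 + 1 = 85; next = 84
base 3: 84 = 3^(3 + 1) + 3; at 4: 4^(4 + 1) + 4 = 1028; next = 1027
base 4: 1027 = 4^(4 + 1) + 3; at 5: 5^(5 + 1) + 3 = 15628; next = 15627

279938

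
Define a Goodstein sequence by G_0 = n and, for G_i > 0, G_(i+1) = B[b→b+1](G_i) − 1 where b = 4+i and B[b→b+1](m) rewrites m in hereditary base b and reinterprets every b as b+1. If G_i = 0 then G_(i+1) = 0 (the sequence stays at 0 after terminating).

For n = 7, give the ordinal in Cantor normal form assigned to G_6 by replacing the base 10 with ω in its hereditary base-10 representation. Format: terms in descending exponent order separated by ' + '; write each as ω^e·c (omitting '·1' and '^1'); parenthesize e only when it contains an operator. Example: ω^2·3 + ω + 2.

5

step 0: 7 = 4 + 3; sub 5 for 4: 5 + 3; = 8; G_1 = 8−1 = 7
step 1: 7 = 5 + 2; sub 6 for 5: 6 + 2; = 8; G_2 = 8−1 = 7
step 2: 7 = 6 + 1; sub 7 for 6: 7 + 1; = 8; G_3 = 8−1 = 7
step 3: 7 = 7; sub 8 for 7: 8; = 8; G_4 = 8−1 = 7
step 4: 7 = 7; sub 9 for 8: 7; = 7; G_5 = 7−1 = 6
step 5: 6 = 6; sub 10 for 9: 6; = 6; G_6 = 6−1 = 5
step 6: 5 = 5; sub 11 for 10: 5; = 5; G_7 = 5−1 = 4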